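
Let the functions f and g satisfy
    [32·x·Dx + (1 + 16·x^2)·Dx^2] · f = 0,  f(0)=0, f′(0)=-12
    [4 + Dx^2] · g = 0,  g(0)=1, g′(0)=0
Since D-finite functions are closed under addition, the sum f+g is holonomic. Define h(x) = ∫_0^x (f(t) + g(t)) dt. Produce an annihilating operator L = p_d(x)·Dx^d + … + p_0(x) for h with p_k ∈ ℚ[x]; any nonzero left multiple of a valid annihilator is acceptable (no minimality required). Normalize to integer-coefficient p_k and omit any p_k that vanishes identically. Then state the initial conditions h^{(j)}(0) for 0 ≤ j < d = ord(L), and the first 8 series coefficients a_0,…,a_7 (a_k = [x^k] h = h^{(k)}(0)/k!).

f: a_k = 0, -12, 0, 64, 0, -3072/5, 0, 49152/7, …
g: a_k = 1, 0, -2, 0, 2/3, 0, -4/45, 0, …
L₀ := lclm(L_f,L_g); ord L₀ ≤ 2+2.
∫: right-multiply L₀ by Dx.
L = (-6016·x + 102400·x^3 + 32768·x^5)·Dx^2 + (-28 + 1216·x^2 + 27648·x^4 + 16384·x^6)·Dx^3 + (-1504·x + 25600·x^3 + 8192·x^5)·Dx^4 + (-7 + 304·x^2 + 6912·x^4 + 4096·x^6)·Dx^5  (order 5).
h: a_k = 0, 1, -6, -2/3, 16, 2/15, -512/5, -4/315, …
ICs: h(0) = 0, h′(0) = 1, h′′(0) = -12, h′′′(0) = -4, h′′′′(0) = 384.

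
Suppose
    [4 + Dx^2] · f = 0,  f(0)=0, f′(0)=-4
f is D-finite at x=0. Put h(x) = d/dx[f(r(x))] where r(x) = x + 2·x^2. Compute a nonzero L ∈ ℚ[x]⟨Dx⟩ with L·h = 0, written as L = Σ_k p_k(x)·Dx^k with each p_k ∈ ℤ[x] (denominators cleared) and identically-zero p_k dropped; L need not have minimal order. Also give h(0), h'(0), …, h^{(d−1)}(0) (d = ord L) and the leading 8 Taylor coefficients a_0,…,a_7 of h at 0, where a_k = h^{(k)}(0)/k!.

f: a_k = 0, -4, 0, 8/3, 0, -8/15, 0, 16/315, …
f∘r: x↦r, Dx↦Dx/r' in L_f ⇒ L₀.
h₀' ⇒ L via d/dx closure of L₀.
L = (52 + 64·x + 384·x^2 + 1024·x^3 + 1024·x^4) + (-12 - 48·x)·Dx + (1 + 8·x + 16·x^2)·Dx^2  (order 2).
h: a_k = -4, -16, 8, 64, 472/3, 96, -6704/45, -15104/45, …
ICs: h(0) = -4, h′(0) = -16.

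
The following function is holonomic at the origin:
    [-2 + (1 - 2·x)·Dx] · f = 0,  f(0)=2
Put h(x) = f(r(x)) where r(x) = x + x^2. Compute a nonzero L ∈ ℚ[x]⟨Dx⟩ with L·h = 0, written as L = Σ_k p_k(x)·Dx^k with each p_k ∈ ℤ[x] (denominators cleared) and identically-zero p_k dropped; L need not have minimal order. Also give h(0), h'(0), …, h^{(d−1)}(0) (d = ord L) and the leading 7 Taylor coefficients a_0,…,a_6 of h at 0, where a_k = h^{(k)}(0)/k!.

L = (2 + 4·x) + (-1 + 2·x + 2·x^2)·Dx  (order 1).
h: a_k = 2, 4, 12, 32, 88, 240, 656, …
ICs: h(0) = 2.

f: a_k = 2, 4, 8, 16, 32, 64, 128, …
f∘r: x↦r, Dx↦Dx/r' in L_f ⇒ L₀.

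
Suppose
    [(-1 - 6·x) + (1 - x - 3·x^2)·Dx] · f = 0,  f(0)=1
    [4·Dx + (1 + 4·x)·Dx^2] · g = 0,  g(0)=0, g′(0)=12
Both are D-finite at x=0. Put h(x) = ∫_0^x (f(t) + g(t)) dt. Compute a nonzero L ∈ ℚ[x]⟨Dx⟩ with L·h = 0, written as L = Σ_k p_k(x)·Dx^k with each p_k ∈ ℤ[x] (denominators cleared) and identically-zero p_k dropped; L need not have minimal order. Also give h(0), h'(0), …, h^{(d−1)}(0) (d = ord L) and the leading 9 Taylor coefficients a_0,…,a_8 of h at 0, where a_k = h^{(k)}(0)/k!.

f: a_k = 1, 1, 4, 7, 19, 40, 97, 217, 508, …
g: a_k = 0, 12, -24, 64, -192, 3072/5, -2048, 49152/7, -24576, …
f+g: L₀ = lclm(L_f,L_g), ord ≤ 1+2.
Integrate: L := L₀·Dx.
L = (212 + 1072·x + 3144·x^2 + 2160·x^3 + 2592·x^4)·Dx^2 + (5 + 248·x + 1922·x^2 + 4308·x^3 + 4464·x^4 + 4320·x^5)·Dx^3 + (-6 - 53·x - 108·x^2 + 110·x^3 + 519·x^4 + 1044·x^5 + 864·x^6)·Dx^4  (order 4).
h: a_k = 0, 1, 13/2, -20/3, 71/4, -173/5, 1636/15, -1951/7, 50671/56, …
ICs: h(0) = 0, h′(0) = 1, h′′(0) = 13, h′′′(0) = -40.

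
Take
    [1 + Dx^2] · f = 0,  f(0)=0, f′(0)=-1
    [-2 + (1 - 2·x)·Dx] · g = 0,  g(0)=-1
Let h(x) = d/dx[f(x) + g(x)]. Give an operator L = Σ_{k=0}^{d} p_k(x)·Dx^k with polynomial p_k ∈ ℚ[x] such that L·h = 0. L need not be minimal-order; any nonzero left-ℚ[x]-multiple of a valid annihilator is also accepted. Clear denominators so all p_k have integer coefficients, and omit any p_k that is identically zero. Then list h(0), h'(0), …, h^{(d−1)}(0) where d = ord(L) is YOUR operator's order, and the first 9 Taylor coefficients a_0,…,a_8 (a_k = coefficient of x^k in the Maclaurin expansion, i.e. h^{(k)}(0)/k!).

f: a_k = 0, -1, 0, 1/6, 0, -1/120, 0, 1/5040, 0, …
g: a_k = -1, -2, -4, -8, -16, -32, -64, -128, -256, …
Sum ⇒ L₀ = lclm(L_f,L_g) in ℚ(x)⟨Dx⟩.
Differentiate: ansatz ord ≤ ord L₀ ⇒ L.
L = (196 - 16·x + 16·x^2) + (-25 + 54·x - 12·x^2 + 8·x^3)·Dx + (196 - 16·x + 16·x^2)·Dx^2 + (-25 + 54·x - 12·x^2 + 8·x^3)·Dx^3  (order 3).
h: a_k = -3, -8, -47/2, -64, -3841/24, -384, -645119/720, -2048, -185794561/40320, …
ICs: h(0) = -3, h′(0) = -8, h′′(0) = -47.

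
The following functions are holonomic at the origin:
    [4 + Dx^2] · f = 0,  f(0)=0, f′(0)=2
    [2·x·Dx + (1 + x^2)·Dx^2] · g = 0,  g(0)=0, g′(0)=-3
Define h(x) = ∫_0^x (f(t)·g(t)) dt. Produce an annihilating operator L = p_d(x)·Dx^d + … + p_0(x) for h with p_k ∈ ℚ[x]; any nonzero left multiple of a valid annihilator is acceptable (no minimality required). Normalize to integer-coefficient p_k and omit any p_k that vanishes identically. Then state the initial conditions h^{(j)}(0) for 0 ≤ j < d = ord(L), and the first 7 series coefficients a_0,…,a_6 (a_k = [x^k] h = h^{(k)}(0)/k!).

f: a_k = 0, 2, 0, -4/3, 0, 4/15, 0, …
g: a_k = 0, -3, 0, 1, 0, -3/5, 0, …
f·g: L₀ = L_f ⊗_s L_g, ord ≤ 2·2.
h=∫₀ˣh₀: take L = L₀·Dx.
L = (160 + 464·x^2 + 464·x^4 + 256·x^6 + 64·x^8)·Dx + (96·x + 224·x^3 + 192·x^5 + 64·x^7)·Dx^2 + (60 + 188·x^2 + 216·x^4 + 128·x^6 + 32·x^8)·Dx^3 + (24·x + 56·x^3 + 48·x^5 + 16·x^7)·Dx^4 + (5 + 18·x^2 + 25·x^4 + 16·x^6 + 4·x^8)·Dx^5  (order 5).
h: a_k = 0, 0, 0, -2, 0, 6/5, 0, …
ICs: h(0) = 0, h′(0) = 0, h′′(0) = 0, h′′′(0) = -12, h′′′′(0) = 0.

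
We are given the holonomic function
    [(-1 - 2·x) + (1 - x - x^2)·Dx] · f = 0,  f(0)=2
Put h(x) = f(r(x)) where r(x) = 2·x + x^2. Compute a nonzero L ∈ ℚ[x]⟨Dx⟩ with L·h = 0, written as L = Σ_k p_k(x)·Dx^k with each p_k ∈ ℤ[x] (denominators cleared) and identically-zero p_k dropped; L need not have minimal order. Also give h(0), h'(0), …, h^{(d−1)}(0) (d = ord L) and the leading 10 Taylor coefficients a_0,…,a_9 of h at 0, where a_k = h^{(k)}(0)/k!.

f: a_k = 2, 2, 4, 6, 10, 16, 26, 42, 68, 110, …
h₀=f(r): pull back L_f along r ⇒ L₀.
L = (2 + 10·x + 12·x^2 + 4·x^3) + (-1 + 2·x + 5·x^2 + 4·x^3 + x^4)·Dx  (order 1).
h: a_k = 2, 4, 18, 64, 236, 868, 3190, 11728, 43114, 158496, …
ICs: h(0) = 2.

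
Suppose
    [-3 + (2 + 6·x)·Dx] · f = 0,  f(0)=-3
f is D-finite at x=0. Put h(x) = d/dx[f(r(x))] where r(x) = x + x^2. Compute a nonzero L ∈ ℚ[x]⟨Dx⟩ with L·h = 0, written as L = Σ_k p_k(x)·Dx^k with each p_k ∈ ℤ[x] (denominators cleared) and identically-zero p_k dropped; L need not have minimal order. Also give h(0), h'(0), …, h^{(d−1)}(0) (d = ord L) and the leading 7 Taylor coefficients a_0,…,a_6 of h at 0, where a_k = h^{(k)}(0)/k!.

L = 1 + (-2 - 10·x - 18·x^2 - 12·x^3)·Dx  (order 1).
h: a_k = -9/2, -9/4, 81/16, -297/32, 3645/256, -8991/512, 28917/2048, …
ICs: h(0) = -9/2.

f: a_k = -3, -9/2, 27/8, -81/16, 1215/128, -5103/256, 45927/1024, …
Change of var in L_f (x↦r) gives L₀.
h₀' ⇒ L via d/dx closure of L₀.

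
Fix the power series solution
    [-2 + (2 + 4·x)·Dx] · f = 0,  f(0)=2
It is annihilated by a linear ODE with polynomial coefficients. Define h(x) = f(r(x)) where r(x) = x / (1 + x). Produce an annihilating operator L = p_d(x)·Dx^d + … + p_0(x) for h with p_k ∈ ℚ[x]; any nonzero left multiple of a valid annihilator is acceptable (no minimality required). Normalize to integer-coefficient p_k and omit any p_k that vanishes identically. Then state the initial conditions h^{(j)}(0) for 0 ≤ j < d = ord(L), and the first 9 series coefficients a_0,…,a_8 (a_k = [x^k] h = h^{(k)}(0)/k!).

L = -1 + (1 + 4·x + 3·x^2)·Dx  (order 1).
h: a_k = 2, 2, -3, 5, -37/4, 75/4, -327/8, 753/8, -14445/64, …
ICs: h(0) = 2.

f: a_k = 2, 2, -1, 1, -5/4, 7/4, -21/8, 33/8, -429/64, …
h₀=f(r): pull back L_f along r ⇒ L₀.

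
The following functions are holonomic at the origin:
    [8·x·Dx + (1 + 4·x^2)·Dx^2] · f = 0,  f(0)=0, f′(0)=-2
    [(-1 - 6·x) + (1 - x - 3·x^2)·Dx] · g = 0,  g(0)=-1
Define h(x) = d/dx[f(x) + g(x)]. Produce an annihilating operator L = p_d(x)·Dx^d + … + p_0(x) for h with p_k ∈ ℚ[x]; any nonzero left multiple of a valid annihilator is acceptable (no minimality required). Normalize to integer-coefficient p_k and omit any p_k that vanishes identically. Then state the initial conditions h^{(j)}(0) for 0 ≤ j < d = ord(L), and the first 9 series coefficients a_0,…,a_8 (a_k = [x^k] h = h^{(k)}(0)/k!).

f: a_k = 0, -2, 0, 8/3, 0, -32/5, 0, 128/7, 0, …
g: a_k = -1, -1, -4, -7, -19, -40, -97, -217, -508, …
h₀=f+g: left-lcm gives L₀, ord ≤ 3.
h=h₀': d/dx-closure on L₀ ⇒ L.
L = (32 - 128·x - 1488·x^2 - 2880·x^3 - 8424·x^4 - 2592·x^6) + (-25 - 160·x - 214·x^2 - 1188·x^3 - 2628·x^4 - 6264·x^5 - 432·x^6 - 2592·x^7)·Dx + (4 + 9·x + 54·x^2 - 66·x^3 - x^4 - 444·x^5 - 720·x^6 - 144·x^7 - 432·x^8)·Dx^2  (order 2).
h: a_k = -3, -8, -13, -76, -232, -582, -1391, -4064, -10943, …
ICs: h(0) = -3, h′(0) = -8.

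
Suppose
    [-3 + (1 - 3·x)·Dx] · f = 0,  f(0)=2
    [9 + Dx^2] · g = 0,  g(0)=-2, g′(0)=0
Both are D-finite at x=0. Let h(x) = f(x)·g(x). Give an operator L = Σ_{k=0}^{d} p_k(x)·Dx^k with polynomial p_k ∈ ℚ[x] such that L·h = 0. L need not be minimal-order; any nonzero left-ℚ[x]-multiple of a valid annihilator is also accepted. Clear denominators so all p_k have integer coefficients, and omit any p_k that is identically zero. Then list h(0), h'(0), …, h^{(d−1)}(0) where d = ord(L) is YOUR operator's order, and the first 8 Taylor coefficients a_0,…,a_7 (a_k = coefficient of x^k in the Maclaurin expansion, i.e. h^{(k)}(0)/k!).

f: a_k = 2, 6, 18, 54, 162, 486, 1458, 4374, …
g: a_k = -2, 0, 9, 0, -27/4, 0, 81/40, 0, …
Sym-product of L_f,L_g gives L₀ (≤ ord 2).
L = (-9 + 27·x) + 6·Dx + (-1 + 3·x)·Dx^2  (order 2).
h: a_k = -4, -12, -18, -54, -351/2, -1053/2, -31509/20, -94527/20, …
ICs: h(0) = -4, h′(0) = -12.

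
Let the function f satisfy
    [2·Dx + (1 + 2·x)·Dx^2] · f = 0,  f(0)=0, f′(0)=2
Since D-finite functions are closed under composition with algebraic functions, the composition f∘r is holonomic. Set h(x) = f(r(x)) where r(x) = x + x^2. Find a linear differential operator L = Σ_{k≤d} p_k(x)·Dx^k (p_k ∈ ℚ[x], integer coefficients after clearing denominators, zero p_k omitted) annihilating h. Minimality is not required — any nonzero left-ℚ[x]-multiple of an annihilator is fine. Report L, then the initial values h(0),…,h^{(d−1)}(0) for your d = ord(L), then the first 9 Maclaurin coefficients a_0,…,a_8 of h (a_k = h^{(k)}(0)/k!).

L = (4·x + 4·x^2)·Dx + (1 + 4·x + 6·x^2 + 4·x^3)·Dx^2  (order 2).
h: a_k = 0, 2, 0, -4/3, 2, -8/5, 0, 16/7, -4, …
ICs: h(0) = 0, h′(0) = 2.

f: a_k = 0, 2, -2, 8/3, -4, 32/5, -32/3, 128/7, -32, …
f∘r: x↦r, Dx↦Dx/r' in L_f ⇒ L₀.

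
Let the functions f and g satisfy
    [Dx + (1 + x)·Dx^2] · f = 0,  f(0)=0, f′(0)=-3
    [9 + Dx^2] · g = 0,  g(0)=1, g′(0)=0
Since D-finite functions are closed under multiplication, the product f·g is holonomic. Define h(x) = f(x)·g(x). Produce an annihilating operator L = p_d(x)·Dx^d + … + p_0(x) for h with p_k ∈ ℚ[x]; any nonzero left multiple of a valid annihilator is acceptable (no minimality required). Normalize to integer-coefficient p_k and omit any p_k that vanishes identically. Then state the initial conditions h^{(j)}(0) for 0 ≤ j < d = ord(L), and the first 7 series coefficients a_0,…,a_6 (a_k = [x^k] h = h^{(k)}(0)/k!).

L = (2493 + 10854·x + 17091·x^2 + 11664·x^3 + 2916·x^4) + (612 + 1908·x + 1944·x^2 + 648·x^3)·Dx + (592 + 2484·x + 3834·x^2 + 2592·x^3 + 648·x^4)·Dx^2 + (68 + 212·x + 216·x^2 + 72·x^3)·Dx^3 + (35 + 142·x + 215·x^2 + 144·x^3 + 36·x^4)·Dx^4  (order 4).
h: a_k = 0, -3, 3/2, 25/2, -6, -249/40, 35/16, …
ICs: h(0) = 0, h′(0) = -3, h′′(0) = 3, h′′′(0) = 75.

f: a_k = 0, -3, 3/2, -1, 3/4, -3/5, 1/2, …
g: a_k = 1, 0, -9/2, 0, 27/8, 0, -81/80, …
Product ⇒ symmetric product L₀, ord ≤ 4.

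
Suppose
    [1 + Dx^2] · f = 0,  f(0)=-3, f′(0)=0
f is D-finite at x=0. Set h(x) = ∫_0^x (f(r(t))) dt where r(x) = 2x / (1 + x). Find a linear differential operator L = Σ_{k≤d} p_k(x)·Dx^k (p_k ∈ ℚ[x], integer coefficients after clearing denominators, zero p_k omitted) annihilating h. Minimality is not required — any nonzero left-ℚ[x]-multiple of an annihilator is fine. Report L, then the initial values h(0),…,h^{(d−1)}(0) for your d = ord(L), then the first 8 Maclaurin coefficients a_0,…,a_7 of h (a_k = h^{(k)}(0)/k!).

L = 4·Dx + (2 + 6·x + 6·x^2 + 2·x^3)·Dx^2 + (1 + 4·x + 6·x^2 + 4·x^3 + x^4)·Dx^3  (order 3).
h: a_k = 0, -3, 0, 2, -3, 16/5, -8/3, 22/15, …
ICs: h(0) = 0, h′(0) = -3, h′′(0) = 0.

f: a_k = -3, 0, 3/2, 0, -1/8, 0, 1/240, 0, …
Substitute x→r, Dx→(1/r')Dx; clear ⇒ L₀.
h=∫₀ˣh₀: take L = L₀·Dx.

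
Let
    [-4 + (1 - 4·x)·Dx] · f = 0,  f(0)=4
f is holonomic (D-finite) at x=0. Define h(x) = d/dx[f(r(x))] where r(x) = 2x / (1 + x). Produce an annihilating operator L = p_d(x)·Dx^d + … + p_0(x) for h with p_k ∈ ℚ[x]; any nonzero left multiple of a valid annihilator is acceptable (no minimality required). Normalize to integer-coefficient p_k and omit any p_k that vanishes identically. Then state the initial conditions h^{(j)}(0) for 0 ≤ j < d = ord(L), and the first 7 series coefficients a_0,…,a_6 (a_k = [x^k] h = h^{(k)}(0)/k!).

L = 14 + (-1 + 7·x)·Dx  (order 1).
h: a_k = 32, 448, 4704, 43904, 384160, 3226944, 26353376, …
ICs: h(0) = 32.

f: a_k = 4, 16, 64, 256, 1024, 4096, 16384, …
Substitute x→r, Dx→(1/r')Dx; clear ⇒ L₀.
Derive L from L₀ (diff closure).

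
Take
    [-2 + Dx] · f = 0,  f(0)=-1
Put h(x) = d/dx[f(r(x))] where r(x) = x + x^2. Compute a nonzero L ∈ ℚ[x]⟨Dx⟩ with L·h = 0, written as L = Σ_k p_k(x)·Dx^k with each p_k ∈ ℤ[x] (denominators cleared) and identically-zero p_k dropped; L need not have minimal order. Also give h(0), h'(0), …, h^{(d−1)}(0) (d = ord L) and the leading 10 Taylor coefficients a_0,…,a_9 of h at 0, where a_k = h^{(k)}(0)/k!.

f: a_k = -1, -2, -2, -4/3, -2/3, -4/15, -4/45, -8/315, -2/315, -4/2835, …
f∘r: x↦r, Dx↦Dx/r' in L_f ⇒ L₀.
Differentiate: ansatz ord ≤ ord L₀ ⇒ L.
L = (4 + 8·x + 8·x^2) + (-1 - 2·x)·Dx  (order 1).
h: a_k = -2, -8, -16, -80/3, -104/3, -608/15, -1856/45, -12224/315, -2096/63, -75968/2835, …
ICs: h(0) = -2.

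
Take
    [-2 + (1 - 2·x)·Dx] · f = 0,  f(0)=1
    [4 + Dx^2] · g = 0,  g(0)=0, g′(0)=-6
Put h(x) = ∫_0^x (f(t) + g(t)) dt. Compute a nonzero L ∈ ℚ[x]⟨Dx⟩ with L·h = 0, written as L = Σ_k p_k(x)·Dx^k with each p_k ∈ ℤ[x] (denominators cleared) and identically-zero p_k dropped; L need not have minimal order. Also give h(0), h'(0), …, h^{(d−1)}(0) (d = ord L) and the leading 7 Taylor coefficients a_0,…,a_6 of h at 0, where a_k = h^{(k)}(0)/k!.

L = (56 - 32·x + 32·x^2)·Dx + (-12 + 40·x - 48·x^2 + 32·x^3)·Dx^2 + (14 - 8·x + 8·x^2)·Dx^3 + (-3 + 10·x - 12·x^2 + 8·x^3)·Dx^4  (order 4).
h: a_k = 0, 1, -2, 4/3, 3, 16/5, 26/5, …
ICs: h(0) = 0, h′(0) = 1, h′′(0) = -4, h′′′(0) = 8.

f: a_k = 1, 2, 4, 8, 16, 32, 64, …
g: a_k = 0, -6, 0, 4, 0, -4/5, 0, …
f+g: L₀ = lclm(L_f,L_g), ord ≤ 1+2.
∫: right-multiply L₀ by Dx.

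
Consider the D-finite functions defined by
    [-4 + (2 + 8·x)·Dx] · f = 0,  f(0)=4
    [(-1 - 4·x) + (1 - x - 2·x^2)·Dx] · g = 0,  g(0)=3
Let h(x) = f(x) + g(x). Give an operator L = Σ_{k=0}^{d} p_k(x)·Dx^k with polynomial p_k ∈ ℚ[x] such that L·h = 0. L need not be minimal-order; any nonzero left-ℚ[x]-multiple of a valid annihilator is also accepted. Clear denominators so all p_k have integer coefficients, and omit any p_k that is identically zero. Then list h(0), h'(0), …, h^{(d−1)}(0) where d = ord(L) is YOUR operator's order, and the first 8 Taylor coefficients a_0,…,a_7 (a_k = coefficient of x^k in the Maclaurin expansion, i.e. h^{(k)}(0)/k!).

f: a_k = 4, 8, -8, 16, -40, 112, -336, 1056, …
g: a_k = 3, 3, 9, 15, 33, 63, 129, 255, …
L₀ := lclm(L_f,L_g); ord L₀ ≤ 1+1.
L = (16 + 84·x + 120·x^2 + 160·x^3) + (-10 - 52·x - 204·x^2 - 400·x^3 - 400·x^4)·Dx + (-1 + 7·x + 56·x^2 + 8·x^3 - 200·x^4 - 160·x^5)·Dx^2  (order 2).
h: a_k = 7, 11, 1, 31, -7, 175, -207, 1311, …
ICs: h(0) = 7, h′(0) = 11.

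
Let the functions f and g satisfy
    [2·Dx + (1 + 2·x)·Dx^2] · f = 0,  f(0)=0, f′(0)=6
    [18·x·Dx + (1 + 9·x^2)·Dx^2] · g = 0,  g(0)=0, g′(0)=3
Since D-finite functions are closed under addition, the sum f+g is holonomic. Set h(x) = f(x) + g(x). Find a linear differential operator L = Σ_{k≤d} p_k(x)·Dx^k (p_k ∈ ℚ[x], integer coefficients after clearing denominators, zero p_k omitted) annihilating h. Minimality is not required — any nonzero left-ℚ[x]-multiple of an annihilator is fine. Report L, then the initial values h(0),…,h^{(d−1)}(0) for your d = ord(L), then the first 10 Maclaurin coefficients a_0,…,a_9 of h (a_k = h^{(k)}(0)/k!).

f: a_k = 0, 6, -6, 8, -12, 96/5, -32, 384/7, -96, 512/3, …
g: a_k = 0, 3, 0, -9, 0, 243/5, 0, -2187/7, 0, 2187, …
Weyl lclm of L_f,L_g ⇒ L₀ (ord ≤ 4).
L = (-18 - 108·x + 486·x^2 + 324·x^3)·Dx + (-13 - 36·x + 135·x^2 + 972·x^3 + 648·x^4)·Dx^2 + (-1 + 7·x + 18·x^2 + 81·x^3 + 243·x^4 + 162·x^5)·Dx^3  (order 3).
h: a_k = 0, 9, -6, -1, -12, 339/5, -32, -1803/7, -96, 7073/3, …
ICs: h(0) = 0, h′(0) = 9, h′′(0) = -12.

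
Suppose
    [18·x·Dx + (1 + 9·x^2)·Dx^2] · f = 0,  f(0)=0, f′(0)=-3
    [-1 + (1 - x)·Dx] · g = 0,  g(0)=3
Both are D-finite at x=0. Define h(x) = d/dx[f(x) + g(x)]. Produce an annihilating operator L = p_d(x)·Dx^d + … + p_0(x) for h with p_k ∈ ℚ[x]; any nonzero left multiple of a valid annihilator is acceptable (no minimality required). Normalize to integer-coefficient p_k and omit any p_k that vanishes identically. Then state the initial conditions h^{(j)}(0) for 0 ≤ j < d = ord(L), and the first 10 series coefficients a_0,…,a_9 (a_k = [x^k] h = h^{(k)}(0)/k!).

f: a_k = 0, -3, 0, 9, 0, -243/5, 0, 2187/7, 0, -2187, …
g: a_k = 3, 3, 3, 3, 3, 3, 3, 3, 3, 3, …
Weyl lclm of L_f,L_g ⇒ L₀ (ord ≤ 3).
h₀' ⇒ L via d/dx closure of L₀.
L = (18 - 72·x - 486·x^2) + (-12 + 18·x + 180·x^2 - 486·x^3)·Dx + (1 + 8·x + 72·x^3 - 81·x^4)·Dx^2  (order 2).
h: a_k = 0, 6, 36, 12, -228, 18, 2208, 24, -19656, 30, …
ICs: h(0) = 0, h′(0) = 6.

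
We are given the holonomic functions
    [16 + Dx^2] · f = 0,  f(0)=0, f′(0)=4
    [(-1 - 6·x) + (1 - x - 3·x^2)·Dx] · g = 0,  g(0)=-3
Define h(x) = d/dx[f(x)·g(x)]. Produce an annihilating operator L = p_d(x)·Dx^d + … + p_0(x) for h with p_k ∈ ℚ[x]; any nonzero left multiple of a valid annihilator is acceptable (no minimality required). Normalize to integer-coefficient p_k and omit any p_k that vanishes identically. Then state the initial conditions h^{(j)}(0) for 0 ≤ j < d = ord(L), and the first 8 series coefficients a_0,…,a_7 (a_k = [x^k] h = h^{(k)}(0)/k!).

f: a_k = 0, 4, 0, -32/3, 0, 128/15, 0, -1024/315, …
g: a_k = -3, -3, -12, -21, -57, -120, -291, -651, …
Sym-product of L_f,L_g gives L₀ (≤ ord 2).
Derive L from L₀ (diff closure).
L = (-26 - 256·x - 640·x^2 + 768·x^3 + 1152·x^4) + (-7 - 26·x + 144·x^2 + 288·x^3)·Dx + (5 - 13·x - 31·x^2 + 48·x^3 + 72·x^4)·Dx^2  (order 2).
h: a_k = -12, -24, -48, -208, -628, -8448/5, -68108/15, -1254496/105, …
ICs: h(0) = -12, h′(0) = -24.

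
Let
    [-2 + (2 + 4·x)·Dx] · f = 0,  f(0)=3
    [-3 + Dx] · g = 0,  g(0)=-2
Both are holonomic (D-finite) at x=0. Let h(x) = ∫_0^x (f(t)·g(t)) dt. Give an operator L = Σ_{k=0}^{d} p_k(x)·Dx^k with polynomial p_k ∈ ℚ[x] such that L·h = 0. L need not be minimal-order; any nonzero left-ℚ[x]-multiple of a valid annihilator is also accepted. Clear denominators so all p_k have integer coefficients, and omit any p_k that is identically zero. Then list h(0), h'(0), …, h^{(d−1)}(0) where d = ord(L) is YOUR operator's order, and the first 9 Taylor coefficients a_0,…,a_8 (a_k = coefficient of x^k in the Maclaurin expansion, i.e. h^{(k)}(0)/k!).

L = (-4 - 6·x)·Dx + (1 + 2·x)·Dx^2  (order 2).
h: a_k = 0, -6, -12, -14, -12, -39/5, -22/5, -9/5, -36/35, …
ICs: h(0) = 0, h′(0) = -6.

f: a_k = 3, 3, -3/2, 3/2, -15/8, 21/8, -63/16, 99/16, -1287/128, …
g: a_k = -2, -6, -9, -9, -27/4, -81/20, -81/40, -243/280, -729/2240, …
Sym-product of L_f,L_g gives L₀ (≤ ord 1).
h=∫₀ˣh₀: take L = L₀·Dx.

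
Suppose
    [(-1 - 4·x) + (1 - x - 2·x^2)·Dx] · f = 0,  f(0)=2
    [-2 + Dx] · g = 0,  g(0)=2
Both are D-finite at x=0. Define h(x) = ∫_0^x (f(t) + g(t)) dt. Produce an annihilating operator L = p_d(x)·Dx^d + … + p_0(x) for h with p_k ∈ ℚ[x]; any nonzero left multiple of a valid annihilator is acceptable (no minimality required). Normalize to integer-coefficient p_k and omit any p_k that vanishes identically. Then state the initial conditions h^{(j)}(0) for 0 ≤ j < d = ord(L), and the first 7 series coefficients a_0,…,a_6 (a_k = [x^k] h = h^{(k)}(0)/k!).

f: a_k = 2, 2, 6, 10, 22, 42, 86, …
g: a_k = 2, 4, 4, 8/3, 4/3, 8/15, 8/45, …
Sum ⇒ L₀ = lclm(L_f,L_g) in ℚ(x)⟨Dx⟩.
h=∫₀ˣh₀: take L = L₀·Dx.
L = (-8 - 12·x - 72·x^2 - 32·x^3)·Dx + (2 + 20·x + 36·x^2 - 16·x^3 - 16·x^4)·Dx^2 + (1 - 7·x + 16·x^3 + 8·x^4)·Dx^3  (order 3).
h: a_k = 0, 4, 3, 10/3, 19/6, 14/3, 319/45, …
ICs: h(0) = 0, h′(0) = 4, h′′(0) = 6.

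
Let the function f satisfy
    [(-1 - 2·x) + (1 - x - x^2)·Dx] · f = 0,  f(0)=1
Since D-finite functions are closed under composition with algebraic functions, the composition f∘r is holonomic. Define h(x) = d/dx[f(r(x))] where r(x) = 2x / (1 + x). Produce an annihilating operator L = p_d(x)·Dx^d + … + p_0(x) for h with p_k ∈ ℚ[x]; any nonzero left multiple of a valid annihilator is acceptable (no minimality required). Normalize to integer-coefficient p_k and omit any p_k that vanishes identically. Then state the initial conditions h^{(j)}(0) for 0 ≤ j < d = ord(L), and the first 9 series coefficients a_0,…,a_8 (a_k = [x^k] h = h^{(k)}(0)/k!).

f: a_k = 1, 1, 2, 3, 5, 8, 13, 21, 34, …
f∘r: x↦r, Dx↦Dx/r' in L_f ⇒ L₀.
h₀' ⇒ L via d/dx closure of L₀.
L = (6 + 30·x + 90·x^2 + 50·x^3) + (-1 - 6·x + 30·x^3 + 25·x^4)·Dx  (order 1).
h: a_k = 2, 12, 30, 120, 250, 900, 1750, 6000, 11250, …
ICs: h(0) = 2.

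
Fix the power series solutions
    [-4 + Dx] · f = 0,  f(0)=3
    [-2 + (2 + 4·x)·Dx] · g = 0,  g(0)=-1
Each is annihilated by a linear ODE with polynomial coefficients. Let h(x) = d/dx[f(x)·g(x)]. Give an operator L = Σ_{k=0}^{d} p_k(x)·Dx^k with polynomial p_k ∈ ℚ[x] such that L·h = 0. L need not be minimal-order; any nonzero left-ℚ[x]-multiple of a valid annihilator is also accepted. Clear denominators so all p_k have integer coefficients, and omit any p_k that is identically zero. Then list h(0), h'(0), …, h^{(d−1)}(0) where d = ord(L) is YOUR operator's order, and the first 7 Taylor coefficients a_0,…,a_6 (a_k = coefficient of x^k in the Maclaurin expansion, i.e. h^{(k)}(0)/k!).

L = (23 + 80·x + 64·x^2) + (-5 - 18·x - 16·x^2)·Dx  (order 1).
h: a_k = -15, -69, -309/2, -449/2, -1949/8, -1643/8, -36047/240, …
ICs: h(0) = -15.

f: a_k = 3, 12, 24, 32, 32, 128/5, 256/15, …
g: a_k = -1, -1, 1/2, -1/2, 5/8, -7/8, 21/16, …
h₀=f·g: eliminate ⇒ L₀, order ≤ 1·1.
h=h₀': d/dx-closure on L₀ ⇒ L.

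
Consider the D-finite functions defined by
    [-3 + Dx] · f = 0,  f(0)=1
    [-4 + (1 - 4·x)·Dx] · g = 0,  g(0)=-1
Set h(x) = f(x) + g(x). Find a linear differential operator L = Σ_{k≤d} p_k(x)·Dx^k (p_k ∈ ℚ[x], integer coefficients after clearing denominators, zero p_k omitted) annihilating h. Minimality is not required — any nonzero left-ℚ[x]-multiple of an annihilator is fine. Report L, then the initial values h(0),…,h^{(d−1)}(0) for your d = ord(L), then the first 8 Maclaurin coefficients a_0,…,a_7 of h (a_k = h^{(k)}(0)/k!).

L = (60 + 144·x) + (-23 - 72·x + 144·x^2)·Dx + (1 + 8·x - 48·x^2)·Dx^2  (order 2).
h: a_k = 0, -1, -23/2, -119/2, -2021/8, -40879/40, -327599/80, -9174797/560, …
ICs: h(0) = 0, h′(0) = -1.

f: a_k = 1, 3, 9/2, 9/2, 27/8, 81/40, 81/80, 243/560, …
g: a_k = -1, -4, -16, -64, -256, -1024, -4096, -16384, …
Weyl lclm of L_f,L_g ⇒ L₀ (ord ≤ 2).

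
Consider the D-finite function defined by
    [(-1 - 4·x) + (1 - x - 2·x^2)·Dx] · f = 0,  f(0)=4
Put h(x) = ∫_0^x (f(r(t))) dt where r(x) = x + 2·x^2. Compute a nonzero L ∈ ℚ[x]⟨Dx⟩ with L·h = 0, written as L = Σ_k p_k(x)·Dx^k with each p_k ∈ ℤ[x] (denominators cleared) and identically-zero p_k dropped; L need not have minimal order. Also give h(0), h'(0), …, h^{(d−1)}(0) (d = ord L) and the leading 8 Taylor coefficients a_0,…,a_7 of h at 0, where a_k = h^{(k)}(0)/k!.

f: a_k = 4, 4, 12, 20, 44, 84, 172, 340, …
f∘r: x↦r, Dx↦Dx/r' in L_f ⇒ L₀.
Integrate: L := L₀·Dx.
L = (1 + 8·x + 24·x^2 + 32·x^3)·Dx + (-1 + x + 4·x^2 + 8·x^3 + 8·x^4)·Dx^2  (order 2).
h: a_k = 0, 4, 2, 20/3, 17, 212/5, 338/3, 2228/7, …
ICs: h(0) = 0, h′(0) = 4.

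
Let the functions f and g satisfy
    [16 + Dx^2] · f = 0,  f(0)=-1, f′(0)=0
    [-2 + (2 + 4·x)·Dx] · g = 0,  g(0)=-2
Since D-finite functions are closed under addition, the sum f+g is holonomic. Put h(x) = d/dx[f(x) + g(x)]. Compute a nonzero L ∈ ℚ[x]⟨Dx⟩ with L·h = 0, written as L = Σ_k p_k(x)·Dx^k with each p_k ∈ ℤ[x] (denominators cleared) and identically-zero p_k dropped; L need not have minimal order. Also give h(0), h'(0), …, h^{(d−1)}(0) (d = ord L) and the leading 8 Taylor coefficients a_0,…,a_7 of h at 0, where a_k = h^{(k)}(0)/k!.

f: a_k = -1, 0, 8, 0, -32/3, 0, 256/45, 0, …
g: a_k = -2, -2, 1, -1, 5/4, -7/4, 21/8, -33/8, …
Sum ⇒ L₀ = lclm(L_f,L_g) in ℚ(x)⟨Dx⟩.
Differentiate: ansatz ord ≤ ord L₀ ⇒ L.
L = (-496 - 1024·x - 1024·x^2) + (-304 - 1632·x - 3072·x^2 - 2048·x^3)·Dx + (-31 - 64·x - 64·x^2)·Dx^2 + (-19 - 102·x - 192·x^2 - 128·x^3)·Dx^3  (order 3).
h: a_k = -2, 18, -3, -113/3, -35/4, 2993/60, -231/8, 102367/2520, …
ICs: h(0) = -2, h′(0) = 18, h′′(0) = -6.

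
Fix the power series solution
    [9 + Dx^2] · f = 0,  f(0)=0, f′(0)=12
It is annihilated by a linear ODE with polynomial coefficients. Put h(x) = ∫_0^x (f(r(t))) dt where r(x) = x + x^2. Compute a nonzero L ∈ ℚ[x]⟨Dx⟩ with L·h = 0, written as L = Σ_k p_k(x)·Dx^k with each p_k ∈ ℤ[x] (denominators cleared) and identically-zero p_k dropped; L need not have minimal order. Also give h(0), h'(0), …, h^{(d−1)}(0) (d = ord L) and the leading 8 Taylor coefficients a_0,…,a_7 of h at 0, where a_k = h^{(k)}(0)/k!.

f: a_k = 0, 12, 0, -18, 0, 81/10, 0, -243/140, …
Substitute x→r, Dx→(1/r')Dx; clear ⇒ L₀.
Integrate: L := L₀·Dx.
L = (9 + 54·x + 108·x^2 + 72·x^3)·Dx - 2·Dx^2 + (1 + 2·x)·Dx^3  (order 3).
h: a_k = 0, 0, 6, 4, -9/2, -54/5, -153/20, 45/14, …
ICs: h(0) = 0, h′(0) = 0, h′′(0) = 12.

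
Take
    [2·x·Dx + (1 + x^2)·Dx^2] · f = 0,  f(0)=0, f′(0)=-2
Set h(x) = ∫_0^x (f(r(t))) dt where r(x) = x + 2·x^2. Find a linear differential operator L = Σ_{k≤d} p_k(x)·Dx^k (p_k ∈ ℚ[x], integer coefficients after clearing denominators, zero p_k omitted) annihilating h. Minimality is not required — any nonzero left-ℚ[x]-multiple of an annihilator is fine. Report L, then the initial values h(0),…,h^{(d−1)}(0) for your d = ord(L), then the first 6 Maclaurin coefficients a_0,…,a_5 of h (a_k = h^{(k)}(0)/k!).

f: a_k = 0, -2, 0, 2/3, 0, -2/5, …
L₀ from L_f via x↦r, Dx↦r'^{-1}Dx.
∫: right-multiply L₀ by Dx.
L = (-4 + 2·x + 16·x^2 + 48·x^3 + 48·x^4)·Dx^2 + (1 + 4·x + x^2 + 8·x^3 + 20·x^4 + 16·x^5)·Dx^3  (order 3).
h: a_k = 0, 0, -1, -4/3, 1/6, 4/5, …
ICs: h(0) = 0, h′(0) = 0, h′′(0) = -2.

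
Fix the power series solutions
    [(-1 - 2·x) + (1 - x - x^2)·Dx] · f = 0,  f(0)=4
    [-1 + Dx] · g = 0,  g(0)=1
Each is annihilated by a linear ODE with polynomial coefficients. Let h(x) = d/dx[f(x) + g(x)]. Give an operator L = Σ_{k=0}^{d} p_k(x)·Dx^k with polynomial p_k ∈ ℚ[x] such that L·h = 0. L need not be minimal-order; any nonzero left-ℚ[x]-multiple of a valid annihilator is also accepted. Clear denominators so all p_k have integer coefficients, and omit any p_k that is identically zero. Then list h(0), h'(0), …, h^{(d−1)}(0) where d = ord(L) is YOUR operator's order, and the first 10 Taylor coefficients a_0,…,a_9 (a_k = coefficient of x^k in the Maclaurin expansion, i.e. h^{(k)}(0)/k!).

L = (14 + 46·x + 40·x^2 + 36·x^3 + 6·x^4) + (-17 - 48·x - 41·x^2 - 24·x^3 + 5·x^4 + 2·x^5)·Dx + (3 + 2·x + x^2 - 12·x^3 - 11·x^4 - 2·x^5)·Dx^2  (order 2).
h: a_k = 5, 17, 73/2, 481/6, 3841/24, 37441/120, 423361/720, 5483521/5040, 79833601/40320, 1291852801/362880, …
ICs: h(0) = 5, h′(0) = 17.

f: a_k = 4, 4, 8, 12, 20, 32, 52, 84, 136, 220, …
g: a_k = 1, 1, 1/2, 1/6, 1/24, 1/120, 1/720, 1/5040, 1/40320, 1/362880, …
f+g: L₀ = lclm(L_f,L_g), ord ≤ 1+1.
Derive L from L₀ (diff closure).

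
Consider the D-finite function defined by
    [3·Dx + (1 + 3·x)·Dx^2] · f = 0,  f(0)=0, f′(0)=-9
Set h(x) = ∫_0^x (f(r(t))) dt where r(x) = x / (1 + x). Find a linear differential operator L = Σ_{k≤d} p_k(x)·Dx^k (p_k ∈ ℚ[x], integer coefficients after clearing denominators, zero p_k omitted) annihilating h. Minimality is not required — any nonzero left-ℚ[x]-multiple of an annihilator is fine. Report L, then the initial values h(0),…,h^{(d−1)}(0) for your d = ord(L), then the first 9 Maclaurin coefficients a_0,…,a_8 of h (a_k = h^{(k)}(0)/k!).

f: a_k = 0, -9, 27/2, -27, 243/4, -729/5, 729/2, -6561/7, 19683/8, …
Substitute x→r, Dx→(1/r')Dx; clear ⇒ L₀.
∫: right-multiply L₀ by Dx.
L = (5 + 8·x)·Dx^2 + (1 + 5·x + 4·x^2)·Dx^3  (order 3).
h: a_k = 0, 0, -9/2, 15/2, -63/4, 153/4, -1023/10, 585/2, -49149/56, …
ICs: h(0) = 0, h′(0) = 0, h′′(0) = -9.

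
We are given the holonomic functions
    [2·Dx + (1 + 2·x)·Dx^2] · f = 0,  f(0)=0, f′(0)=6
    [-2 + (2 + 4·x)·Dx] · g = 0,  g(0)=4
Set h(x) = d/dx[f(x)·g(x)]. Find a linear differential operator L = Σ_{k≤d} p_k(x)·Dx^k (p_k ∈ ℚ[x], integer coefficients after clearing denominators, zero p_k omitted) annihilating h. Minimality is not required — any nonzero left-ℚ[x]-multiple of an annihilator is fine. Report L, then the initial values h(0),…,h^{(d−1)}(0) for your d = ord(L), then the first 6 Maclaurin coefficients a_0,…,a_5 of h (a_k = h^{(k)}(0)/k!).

f: a_k = 0, 6, -6, 8, -12, 96/5, …
g: a_k = 4, 4, -2, 2, -5/2, 7/2, …
h₀=f·g: eliminate ⇒ L₀, order ≤ 2·1.
h=h₀': d/dx-closure on L₀ ⇒ L.
L = 1 + (4 + 8·x)·Dx + (1 + 4·x + 4·x^2)·Dx^2  (order 2).
h: a_k = 24, 0, -12, 32, -71, 744/5, …
ICs: h(0) = 24, h′(0) = 0.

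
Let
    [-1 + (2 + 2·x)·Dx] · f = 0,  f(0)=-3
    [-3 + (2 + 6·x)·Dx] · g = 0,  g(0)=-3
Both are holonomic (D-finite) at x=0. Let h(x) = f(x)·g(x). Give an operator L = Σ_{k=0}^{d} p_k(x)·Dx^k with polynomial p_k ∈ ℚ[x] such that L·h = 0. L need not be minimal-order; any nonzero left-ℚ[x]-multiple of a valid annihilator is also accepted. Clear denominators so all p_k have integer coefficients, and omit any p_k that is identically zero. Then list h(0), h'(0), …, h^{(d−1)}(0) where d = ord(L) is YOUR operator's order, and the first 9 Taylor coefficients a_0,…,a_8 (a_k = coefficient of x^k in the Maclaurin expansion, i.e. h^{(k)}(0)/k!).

f: a_k = -3, -3/2, 3/8, -3/16, 15/128, -21/256, 63/1024, -99/2048, 1287/32768, …
g: a_k = -3, -9/2, 27/8, -81/16, 1215/128, -5103/256, 45927/1024, -216513/2048, 8444007/32768, …
Sym-product of L_f,L_g gives L₀ (≤ ord 1).
L = (-2 - 3·x) + (1 + 4·x + 3·x^2)·Dx  (order 1).
h: a_k = 9, 18, -9/2, 9, -153/8, 171/4, -1593/16, 1917/8, -75789/128, …
ICs: h(0) = 9.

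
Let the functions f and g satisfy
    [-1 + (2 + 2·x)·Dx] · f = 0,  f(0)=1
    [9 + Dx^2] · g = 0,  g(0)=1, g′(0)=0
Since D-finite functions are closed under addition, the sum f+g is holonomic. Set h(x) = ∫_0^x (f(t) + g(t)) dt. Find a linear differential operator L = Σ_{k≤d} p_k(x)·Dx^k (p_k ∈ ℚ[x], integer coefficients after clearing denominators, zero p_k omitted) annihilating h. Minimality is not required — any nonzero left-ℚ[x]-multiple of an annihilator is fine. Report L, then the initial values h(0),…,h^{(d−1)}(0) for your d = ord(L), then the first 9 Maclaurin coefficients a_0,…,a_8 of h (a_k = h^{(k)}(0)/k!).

L = (-351 - 648·x - 324·x^2)·Dx + (630 + 1926·x + 1944·x^2 + 648·x^3)·Dx^2 + (-39 - 72·x - 36·x^2)·Dx^3 + (70 + 214·x + 216·x^2 + 72·x^3)·Dx^4  (order 4).
h: a_k = 0, 2, 1/4, -37/24, 1/64, 427/640, 7/1536, -5289/35840, 33/16384, …
ICs: h(0) = 0, h′(0) = 2, h′′(0) = 1/2, h′′′(0) = -37/4.

f: a_k = 1, 1/2, -1/8, 1/16, -5/128, 7/256, -21/1024, 33/2048, -429/32768, …
g: a_k = 1, 0, -9/2, 0, 27/8, 0, -81/80, 0, 729/4480, …
Weyl lclm of L_f,L_g ⇒ L₀ (ord ≤ 3).
Integrate: L := L₀·Dx.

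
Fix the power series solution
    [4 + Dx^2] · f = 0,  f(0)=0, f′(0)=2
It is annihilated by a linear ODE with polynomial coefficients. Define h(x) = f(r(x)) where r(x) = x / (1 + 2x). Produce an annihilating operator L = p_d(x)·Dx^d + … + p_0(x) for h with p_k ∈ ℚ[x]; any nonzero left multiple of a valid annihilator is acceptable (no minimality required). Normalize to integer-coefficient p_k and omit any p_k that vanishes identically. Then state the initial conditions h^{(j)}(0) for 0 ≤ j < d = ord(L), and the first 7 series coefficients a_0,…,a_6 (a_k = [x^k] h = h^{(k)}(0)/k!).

f: a_k = 0, 2, 0, -4/3, 0, 4/15, 0, …
Substitute x→r, Dx→(1/r')Dx; clear ⇒ L₀.
L = 4 + (4 + 24·x + 48·x^2 + 32·x^3)·Dx + (1 + 8·x + 24·x^2 + 32·x^3 + 16·x^4)·Dx^2  (order 2).
h: a_k = 0, 2, -4, 20/3, -8, 4/15, 40, …
ICs: h(0) = 0, h′(0) = 2.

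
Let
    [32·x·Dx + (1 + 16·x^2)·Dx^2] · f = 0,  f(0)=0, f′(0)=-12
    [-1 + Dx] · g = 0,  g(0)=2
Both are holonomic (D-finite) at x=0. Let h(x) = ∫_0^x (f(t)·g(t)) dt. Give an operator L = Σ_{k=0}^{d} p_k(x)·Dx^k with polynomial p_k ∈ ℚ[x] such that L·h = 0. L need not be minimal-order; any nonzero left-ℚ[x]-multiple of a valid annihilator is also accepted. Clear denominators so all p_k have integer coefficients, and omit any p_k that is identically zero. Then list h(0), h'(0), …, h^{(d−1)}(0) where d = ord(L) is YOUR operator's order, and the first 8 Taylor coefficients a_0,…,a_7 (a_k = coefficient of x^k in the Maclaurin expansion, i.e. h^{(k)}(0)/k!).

L = (1 - 32·x + 16·x^2)·Dx + (-2 + 32·x - 32·x^2)·Dx^2 + (1 + 16·x^2)·Dx^3  (order 3).
h: a_k = 0, 0, -12, -8, 29, 124/5, -1943/10, -3623/21, …
ICs: h(0) = 0, h′(0) = 0, h′′(0) = -24.

f: a_k = 0, -12, 0, 64, 0, -3072/5, 0, 49152/7, …
g: a_k = 2, 2, 1, 1/3, 1/12, 1/60, 1/360, 1/2520, …
h₀=f·g: eliminate ⇒ L₀, order ≤ 2·1.
h=∫h₀ ⇒ L = L₀·Dx.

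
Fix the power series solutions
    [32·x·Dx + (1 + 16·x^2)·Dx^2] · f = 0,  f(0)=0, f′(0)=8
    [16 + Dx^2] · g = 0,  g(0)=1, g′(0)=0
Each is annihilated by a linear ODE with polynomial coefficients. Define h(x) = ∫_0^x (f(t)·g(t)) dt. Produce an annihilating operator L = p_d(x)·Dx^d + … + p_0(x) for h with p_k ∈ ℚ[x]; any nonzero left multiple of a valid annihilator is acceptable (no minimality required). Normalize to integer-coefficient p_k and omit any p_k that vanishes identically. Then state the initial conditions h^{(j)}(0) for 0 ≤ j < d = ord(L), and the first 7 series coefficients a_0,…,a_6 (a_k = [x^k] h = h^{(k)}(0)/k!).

f: a_k = 0, 8, 0, -128/3, 0, 2048/5, 0, …
g: a_k = 1, 0, -8, 0, 32/3, 0, -256/45, …
Product ⇒ symmetric product L₀, ord ≤ 4.
h=∫₀ˣh₀: take L = L₀·Dx.
L = (1280 + 53248·x^2 + 360448·x^4 + 2097152·x^6 + 8388608·x^8)·Dx + (1536·x + 40960·x^3 + 393216·x^5 + 2097152·x^7)·Dx^2 + (96 + 4096·x^2 + 36864·x^4 + 262144·x^6 + 1048576·x^8)·Dx^3 + (96·x + 2560·x^3 + 24576·x^5 + 131072·x^7)·Dx^4 + (1 + 48·x^2 + 896·x^4 + 8192·x^6 + 32768·x^8)·Dx^5  (order 5).
h: a_k = 0, 0, 4, 0, -80/3, 0, 6272/45, …
ICs: h(0) = 0, h′(0) = 0, h′′(0) = 8, h′′′(0) = 0, h′′′′(0) = -640.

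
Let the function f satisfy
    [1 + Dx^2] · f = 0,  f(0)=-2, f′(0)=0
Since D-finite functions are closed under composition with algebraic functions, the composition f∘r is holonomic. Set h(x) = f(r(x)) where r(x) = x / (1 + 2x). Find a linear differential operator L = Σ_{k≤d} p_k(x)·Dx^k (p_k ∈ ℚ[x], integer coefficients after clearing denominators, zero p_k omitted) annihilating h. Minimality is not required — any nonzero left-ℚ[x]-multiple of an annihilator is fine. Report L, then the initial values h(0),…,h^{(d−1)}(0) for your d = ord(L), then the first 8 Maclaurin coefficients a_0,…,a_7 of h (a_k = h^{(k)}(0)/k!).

L = 1 + (4 + 24·x + 48·x^2 + 32·x^3)·Dx + (1 + 8·x + 24·x^2 + 32·x^3 + 16·x^4)·Dx^2  (order 2).
h: a_k = -2, 0, 1, -4, 143/12, -94/3, 27601/360, -1787/10, …
ICs: h(0) = -2, h′(0) = 0.

f: a_k = -2, 0, 1, 0, -1/12, 0, 1/360, 0, …
h₀=f(r): pull back L_f along r ⇒ L₀.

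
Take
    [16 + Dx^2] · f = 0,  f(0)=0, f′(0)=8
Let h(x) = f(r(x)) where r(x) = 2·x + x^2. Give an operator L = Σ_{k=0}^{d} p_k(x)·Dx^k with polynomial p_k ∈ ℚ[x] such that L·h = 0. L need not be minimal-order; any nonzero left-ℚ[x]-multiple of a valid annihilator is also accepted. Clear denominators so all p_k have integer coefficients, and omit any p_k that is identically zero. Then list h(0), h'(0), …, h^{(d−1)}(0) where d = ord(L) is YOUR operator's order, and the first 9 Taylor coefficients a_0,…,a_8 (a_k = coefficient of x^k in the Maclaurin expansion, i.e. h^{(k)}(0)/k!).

f: a_k = 0, 8, 0, -64/3, 0, 256/15, 0, -2048/315, 0, …
Substitute x→r, Dx→(1/r')Dx; clear ⇒ L₀.
L = (64 + 192·x + 192·x^2 + 64·x^3) - Dx + (1 + x)·Dx^2  (order 2).
h: a_k = 0, 16, 8, -512/3, -256, 6272/15, 1344, 167936/315, -100352/45, …
ICs: h(0) = 0, h′(0) = 16.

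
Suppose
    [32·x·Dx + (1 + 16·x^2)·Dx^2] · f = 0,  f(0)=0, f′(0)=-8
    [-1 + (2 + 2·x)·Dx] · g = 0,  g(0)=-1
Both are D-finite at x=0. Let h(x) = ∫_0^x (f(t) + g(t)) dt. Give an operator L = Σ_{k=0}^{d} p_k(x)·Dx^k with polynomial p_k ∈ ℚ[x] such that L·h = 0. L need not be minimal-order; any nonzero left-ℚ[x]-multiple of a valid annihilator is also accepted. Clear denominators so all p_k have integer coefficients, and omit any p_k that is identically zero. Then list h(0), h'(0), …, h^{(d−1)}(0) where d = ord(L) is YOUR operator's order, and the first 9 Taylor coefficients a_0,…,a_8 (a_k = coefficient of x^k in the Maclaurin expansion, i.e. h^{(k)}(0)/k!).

L = (-64 - 160·x + 3072·x^2 + 1536·x^3)·Dx^2 + (-131 - 256·x + 5920·x^2 + 12288·x^3 + 5376·x^4)·Dx^3 + (-2 + 126·x + 192·x^2 + 2112·x^3 + 3584·x^4 + 1536·x^5)·Dx^4  (order 4).
h: a_k = 0, -1, -17/4, 1/24, 2045/192, 1/128, -524323/7680, 3/1024, 67108633/114688, …
ICs: h(0) = 0, h′(0) = -1, h′′(0) = -17/2, h′′′(0) = 1/4.

f: a_k = 0, -8, 0, 128/3, 0, -2048/5, 0, 32768/7, 0, …
g: a_k = -1, -1/2, 1/8, -1/16, 5/128, -7/256, 21/1024, -33/2048, 429/32768, …
f+g: L₀ = lclm(L_f,L_g), ord ≤ 2+1.
∫: right-multiply L₀ by Dx.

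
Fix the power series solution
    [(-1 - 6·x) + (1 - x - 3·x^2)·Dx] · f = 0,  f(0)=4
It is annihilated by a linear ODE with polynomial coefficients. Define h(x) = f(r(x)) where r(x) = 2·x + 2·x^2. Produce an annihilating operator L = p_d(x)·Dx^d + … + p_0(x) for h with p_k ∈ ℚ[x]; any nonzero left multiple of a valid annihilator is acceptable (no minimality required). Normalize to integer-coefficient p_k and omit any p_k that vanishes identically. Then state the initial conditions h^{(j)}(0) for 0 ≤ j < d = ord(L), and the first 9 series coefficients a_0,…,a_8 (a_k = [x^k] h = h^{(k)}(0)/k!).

f: a_k = 4, 4, 16, 28, 76, 160, 388, 868, 2032, …
L₀ from L_f via x↦r, Dx↦r'^{-1}Dx.
L = (2 + 28·x + 72·x^2 + 48·x^3) + (-1 + 2·x + 14·x^2 + 24·x^3 + 12·x^4)·Dx  (order 1).
h: a_k = 4, 8, 72, 352, 1952, 10656, 57952, 316160, 1722816, …
ICs: h(0) = 4.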